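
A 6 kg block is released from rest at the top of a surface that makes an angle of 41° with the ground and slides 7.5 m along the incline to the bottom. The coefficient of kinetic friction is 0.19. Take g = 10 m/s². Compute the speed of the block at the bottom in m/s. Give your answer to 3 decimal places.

8.769 m/s

The weight component along the incline is mg sin 41° = 39.364 N and the normal force is N = mg cos 41° = 45.283 N.
Friction up the slope is f = μN = 0.19 × 45.283 = 8.604 N, so the net downslope force is 39.364 − 8.604 = 30.760 N and a = 30.760 / 6 = 5.1267 m/s².
Starting from rest over a distance of 7.5 m, v² = 2aL = 2 × 5.1267 × 7.5 = 76.9005, so v = 8.7693 m/s.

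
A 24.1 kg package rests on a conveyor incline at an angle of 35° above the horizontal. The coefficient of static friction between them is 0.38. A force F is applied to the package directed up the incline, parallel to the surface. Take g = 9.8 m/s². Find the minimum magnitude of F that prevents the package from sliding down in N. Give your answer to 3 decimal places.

61.950 N

The normal force is N = mg cos 35° = 193.467 N. With F at its minimum the package is on the verge of sliding down, so static friction is at its maximum μ_s N = 0.38 × 193.467 = 73.517 N and acts up the slope.
Equilibrium along the incline: F + μ_s N = mg sin 35°, so F = 135.467 − 73.517 = 61.950 N.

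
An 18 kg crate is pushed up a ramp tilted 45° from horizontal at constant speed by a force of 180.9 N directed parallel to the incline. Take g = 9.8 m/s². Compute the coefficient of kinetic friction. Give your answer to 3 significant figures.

0.450

At constant speed ΣF = 0 along the incline. The applied 180.9 N acts up the slope; the weight component mg sin 45° = 124.734 N and kinetic friction μN both act down the slope.
So 180.9 = 124.734 + μ × 124.734, giving μ = (180.9 − 124.734) / 124.734 = 0.4503.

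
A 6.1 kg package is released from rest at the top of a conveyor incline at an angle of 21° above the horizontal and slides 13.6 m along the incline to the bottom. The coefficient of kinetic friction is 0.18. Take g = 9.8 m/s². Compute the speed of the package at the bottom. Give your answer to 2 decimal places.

The weight component along the incline is mg sin 21° = 21.423 N and the normal force is N = mg cos 21° = 55.809 N.
Friction up the slope is f = μN = 0.18 × 55.809 = 10.046 N, so the net downslope force is 21.423 − 10.046 = 11.377 N and a = 11.377 / 6.1 = 1.8651 m/s².
Starting from rest over a distance of 13.6 m, v² = 2aL = 2 × 1.8651 × 13.6 = 50.7307, so v = 7.1225 m/s.

7.12 m/s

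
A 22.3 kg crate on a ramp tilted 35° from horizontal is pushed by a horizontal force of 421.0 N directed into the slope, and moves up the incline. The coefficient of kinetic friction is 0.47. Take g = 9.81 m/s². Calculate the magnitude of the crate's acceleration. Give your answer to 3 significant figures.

0.972 m/s²

The horizontal push has components F cos 35° = 421.0 × 0.8192 = 344.883 N up the incline and F sin 35° = 421.0 × 0.5736 = 241.486 N pressing into the surface.
The normal force is therefore N = mg cos 35° + F sin 35° = 179.211 + 241.486 = 420.697 N, and kinetic friction down the slope is μN = 0.47 × 420.697 = 197.728 N.
Along the incline: F cos 35° − mg sin 35° − μN = ma, so 344.883 − 125.482 − 197.728 = 22.3 a, giving a = 0.9719 m/s².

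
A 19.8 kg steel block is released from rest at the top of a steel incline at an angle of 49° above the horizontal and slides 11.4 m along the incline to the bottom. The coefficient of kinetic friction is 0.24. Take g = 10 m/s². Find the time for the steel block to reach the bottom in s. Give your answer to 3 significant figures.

The weight component along the incline is mg sin 49° = 149.432 N and the normal force is N = mg cos 49° = 129.900 N.
Friction up the slope is f = μN = 0.24 × 129.900 = 31.176 N, so the net downslope force is 149.432 − 31.176 = 118.256 N and a = 118.256 / 19.8 = 5.9725 m/s².
Starting from rest, L = ½at², so t = √(2L/a) = √(2 × 11.4 / 5.9725) = 1.9538 s.

1.95 s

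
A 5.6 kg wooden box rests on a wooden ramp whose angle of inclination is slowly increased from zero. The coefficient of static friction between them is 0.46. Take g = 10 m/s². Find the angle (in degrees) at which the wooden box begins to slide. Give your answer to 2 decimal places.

At the threshold of sliding, static friction is at its maximum μ_s N and exactly balances the weight component along the incline: mg sin θ = μ_s mg cos θ.
Hence tan θ = μ_s = 0.46, so θ = arctan(0.46) = 24.7024°.

24.70°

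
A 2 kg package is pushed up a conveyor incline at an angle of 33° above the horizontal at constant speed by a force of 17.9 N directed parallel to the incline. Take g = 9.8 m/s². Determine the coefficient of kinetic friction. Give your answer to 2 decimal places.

At constant speed ΣF = 0 along the incline. The applied 17.9 N acts up the slope; the weight component mg sin 33° = 10.675 N and kinetic friction μN both act down the slope.
So 17.9 = 10.675 + μ × 16.438, giving μ = (17.9 − 10.675) / 16.438 = 0.4395.

0.44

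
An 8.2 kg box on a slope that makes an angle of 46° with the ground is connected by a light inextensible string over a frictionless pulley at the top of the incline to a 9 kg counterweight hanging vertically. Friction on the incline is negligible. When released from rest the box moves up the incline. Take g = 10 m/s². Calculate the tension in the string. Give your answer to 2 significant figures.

74 N

For the box on the incline: the weight component along the slope is m₁g sin 46° = 8.2 × 10 × 0.7193 = 58.983 N and the normal force is N = m₁g cos 46° = 56.962 N.
Newton's second law for the box (up-slope positive): T − 58.983 = 8.2 a. For the hanging counterweight (downward positive): 9 × 10 − T = 9 a.
Adding the two equations eliminates T: 31.017 = 17.2 a, so a = 1.8033 m/s².
Then from the hanging counterweight's equation, T = 9 × (10 − 1.8033) = 73.770 N.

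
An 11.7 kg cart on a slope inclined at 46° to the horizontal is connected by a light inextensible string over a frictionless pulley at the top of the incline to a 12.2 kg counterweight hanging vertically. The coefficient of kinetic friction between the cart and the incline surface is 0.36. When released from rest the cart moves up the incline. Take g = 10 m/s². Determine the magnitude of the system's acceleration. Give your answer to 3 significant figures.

For the cart on the incline: the weight component along the slope is m₁g sin 46° = 11.7 × 10 × 0.7193 = 84.158 N and the normal force is N = m₁g cos 46° = 81.275 N.
Kinetic friction opposes the cart's motion up the incline: f = μN = 0.36 × 81.275 = 29.259 N acting down the slope.
Newton's second law for the cart (up-slope positive): T − 84.158 − 29.259 = 11.7 a. For the hanging counterweight (downward positive): 12.2 × 10 − T = 12.2 a.
Adding the two equations eliminates T: 8.583 = 23.9 a, so a = 0.3591 m/s².

0.359 m/s²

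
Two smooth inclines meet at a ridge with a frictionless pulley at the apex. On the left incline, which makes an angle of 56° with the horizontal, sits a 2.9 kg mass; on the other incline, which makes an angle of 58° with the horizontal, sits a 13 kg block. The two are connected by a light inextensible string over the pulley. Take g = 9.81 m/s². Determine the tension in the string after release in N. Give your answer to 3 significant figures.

39.0 N

Resolve each weight along its own incline: the 2.9 kg mass has component 2.9 × 9.81 × sin 56° = 23.585 N down its slope, and the 13 kg mass has 13 × 9.81 × sin 58° = 108.152 N down its slope.
The 13 kg side's 108.152 N exceeds the other side's 23.585 N, so that mass slides down and the 2.9 kg mass slides up. Taking that direction as positive, Newton's second law for the whole system gives 108.152 − 23.585 = (2.9 + 13) a, so a = 84.567 / 15.9 = 5.3187 m/s².
For the 2.9 kg mass (up-slope positive): T − 23.585 = 2.9 × 5.3187, so T = 39.009 N.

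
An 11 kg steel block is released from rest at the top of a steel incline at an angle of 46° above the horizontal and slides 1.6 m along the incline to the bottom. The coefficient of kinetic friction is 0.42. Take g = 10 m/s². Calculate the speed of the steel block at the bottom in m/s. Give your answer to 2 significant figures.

3.7 m/s

The weight component along the incline is mg sin 46° = 79.127 N and the normal force is N = mg cos 46° = 76.412 N.
Friction up the slope is f = μN = 0.42 × 76.412 = 32.093 N, so the net downslope force is 79.127 − 32.093 = 47.034 N and a = 47.034 / 11 = 4.2758 m/s².
Starting from rest over a distance of 1.6 m, v² = 2aL = 2 × 4.2758 × 1.6 = 13.6826, so v = 3.6990 m/s.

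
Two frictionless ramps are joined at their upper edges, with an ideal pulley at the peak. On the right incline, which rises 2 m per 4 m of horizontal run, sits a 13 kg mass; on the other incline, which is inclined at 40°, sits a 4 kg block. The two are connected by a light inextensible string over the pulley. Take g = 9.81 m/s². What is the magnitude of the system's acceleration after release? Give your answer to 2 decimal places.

1.87 m/s²

Resolve each weight along its own incline: the 13 kg mass has component 13 × 9.81 × sin 26.57° = 57.033 N down its slope, and the 4 kg mass has 4 × 9.81 × sin 40° = 25.223 N down its slope.
The 13 kg side's 57.033 N exceeds the other side's 25.223 N, so that mass slides down and the 4 kg mass slides up. Taking that direction as positive, Newton's second law for the whole system gives 57.033 − 25.223 = (13 + 4) a, so a = 31.810 / 17 = 1.8712 m/s².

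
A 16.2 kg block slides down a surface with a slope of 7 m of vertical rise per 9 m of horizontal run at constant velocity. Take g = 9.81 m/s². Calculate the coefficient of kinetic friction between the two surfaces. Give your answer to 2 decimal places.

0.78

At constant velocity the net force along the incline is zero: mg sin 37.87° = μ mg cos 37.87°.
So μ = tan 37.87° = 0.6139 / 0.7894 = 0.7777.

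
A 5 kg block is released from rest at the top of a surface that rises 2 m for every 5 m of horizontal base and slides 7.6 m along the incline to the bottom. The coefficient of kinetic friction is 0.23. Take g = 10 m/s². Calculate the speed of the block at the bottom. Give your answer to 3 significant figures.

4.90 m/s

The weight component along the incline is mg sin 21.80° = 18.570 N and the normal force is N = mg cos 21.80° = 46.424 N.
Friction up the slope is f = μN = 0.23 × 46.424 = 10.678 N, so the net downslope force is 18.570 − 10.678 = 7.892 N and a = 7.892 / 5 = 1.5784 m/s².
Starting from rest over a distance of 7.6 m, v² = 2aL = 2 × 1.5784 × 7.6 = 23.9917, so v = 4.8981 m/s.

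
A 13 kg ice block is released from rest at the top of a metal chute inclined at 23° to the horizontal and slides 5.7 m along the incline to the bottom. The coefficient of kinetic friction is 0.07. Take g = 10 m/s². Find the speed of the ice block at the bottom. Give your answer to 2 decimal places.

The weight component along the incline is mg sin 23° = 50.795 N and the normal force is N = mg cos 23° = 119.666 N.
Friction up the slope is f = μN = 0.07 × 119.666 = 8.377 N, so the net downslope force is 50.795 − 8.377 = 42.418 N and a = 42.418 / 13 = 3.2629 m/s².
Starting from rest over a distance of 5.7 m, v² = 2aL = 2 × 3.2629 × 5.7 = 37.1971, so v = 6.0989 m/s.

6.10 m/s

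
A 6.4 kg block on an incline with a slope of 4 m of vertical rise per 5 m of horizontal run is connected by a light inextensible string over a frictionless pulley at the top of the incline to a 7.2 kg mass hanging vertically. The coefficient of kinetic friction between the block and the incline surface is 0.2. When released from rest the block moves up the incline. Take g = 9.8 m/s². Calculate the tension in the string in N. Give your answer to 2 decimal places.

For the block on the incline: the weight component along the slope is m₁g sin 38.66° = 6.4 × 9.8 × 0.6247 = 39.181 N and the normal force is N = m₁g cos 38.66° = 48.976 N.
Kinetic friction opposes the block's motion up the incline: f = μN = 0.2 × 48.976 = 9.795 N acting down the slope.
Newton's second law for the block (up-slope positive): T − 39.181 − 9.795 = 6.4 a. For the hanging mass (downward positive): 7.2 × 9.8 − T = 7.2 a.
Adding the two equations eliminates T: 21.584 = 13.6 a, so a = 1.5871 m/s².
Then from the hanging mass's equation, T = 7.2 × (9.8 − 1.5871) = 59.133 N.

59.13 N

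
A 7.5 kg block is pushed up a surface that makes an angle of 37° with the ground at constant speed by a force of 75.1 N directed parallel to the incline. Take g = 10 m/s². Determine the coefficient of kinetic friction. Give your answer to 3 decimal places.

At constant speed ΣF = 0 along the incline. The applied 75.1 N acts up the slope; the weight component mg sin 37° = 45.136 N and kinetic friction μN both act down the slope.
So 75.1 = 45.136 + μ × 59.898, giving μ = (75.1 − 45.136) / 59.898 = 0.5003.

0.500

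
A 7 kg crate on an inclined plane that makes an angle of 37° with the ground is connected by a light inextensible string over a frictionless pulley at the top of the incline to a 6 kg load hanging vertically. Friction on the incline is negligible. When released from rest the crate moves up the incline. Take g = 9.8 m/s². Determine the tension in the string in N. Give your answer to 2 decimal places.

For the crate on the incline: the weight component along the slope is m₁g sin 37° = 7 × 9.8 × 0.6018 = 41.283 N and the normal force is N = m₁g cos 37° = 54.786 N.
Newton's second law for the crate (up-slope positive): T − 41.283 = 7 a. For the hanging load (downward positive): 6 × 9.8 − T = 6 a.
Adding the two equations eliminates T: 17.517 = 13 a, so a = 1.3475 m/s².
Then from the hanging load's equation, T = 6 × (9.8 − 1.3475) = 50.715 N.

50.72 N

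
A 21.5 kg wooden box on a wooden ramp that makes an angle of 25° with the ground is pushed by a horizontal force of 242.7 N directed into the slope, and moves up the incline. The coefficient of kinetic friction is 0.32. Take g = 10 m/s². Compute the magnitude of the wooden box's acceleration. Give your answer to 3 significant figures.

The horizontal push has components F cos 25° = 242.7 × 0.9063 = 219.959 N up the incline and F sin 25° = 242.7 × 0.4226 = 102.565 N pressing into the surface.
The normal force is therefore N = mg cos 25° + F sin 25° = 194.855 + 102.565 = 297.420 N, and kinetic friction down the slope is μN = 0.32 × 297.420 = 95.174 N.
Along the incline: F cos 25° − mg sin 25° − μN = ma, so 219.959 − 90.859 − 95.174 = 21.5 a, giving a = 1.5780 m/s².

1.58 m/s²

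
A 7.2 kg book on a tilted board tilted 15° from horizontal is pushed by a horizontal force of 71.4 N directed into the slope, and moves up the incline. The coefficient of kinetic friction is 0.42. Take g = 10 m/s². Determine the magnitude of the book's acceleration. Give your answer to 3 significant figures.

The horizontal push has components F cos 15° = 71.4 × 0.9659 = 68.965 N up the incline and F sin 15° = 71.4 × 0.2588 = 18.478 N pressing into the surface.
The normal force is therefore N = mg cos 15° + F sin 15° = 69.545 + 18.478 = 88.023 N, and kinetic friction down the slope is μN = 0.42 × 88.023 = 36.970 N.
Along the incline: F cos 15° − mg sin 15° − μN = ma, so 68.965 − 18.634 − 36.970 = 7.2 a, giving a = 1.8557 m/s².

1.86 m/s²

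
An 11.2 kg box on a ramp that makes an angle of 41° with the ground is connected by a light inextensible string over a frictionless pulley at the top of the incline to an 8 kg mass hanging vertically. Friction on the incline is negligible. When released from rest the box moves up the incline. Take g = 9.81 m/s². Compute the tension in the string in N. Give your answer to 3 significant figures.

75.8 N

For the box on the incline: the weight component along the slope is m₁g sin 41° = 11.2 × 9.81 × 0.6561 = 72.087 N and the normal force is N = m₁g cos 41° = 82.921 N.
Newton's second law for the box (up-slope positive): T − 72.087 = 11.2 a. For the hanging mass (downward positive): 8 × 9.81 − T = 8 a.
Adding the two equations eliminates T: 6.393 = 19.2 a, so a = 0.3330 m/s².
Then from the hanging mass's equation, T = 8 × (9.81 − 0.3330) = 75.816 N.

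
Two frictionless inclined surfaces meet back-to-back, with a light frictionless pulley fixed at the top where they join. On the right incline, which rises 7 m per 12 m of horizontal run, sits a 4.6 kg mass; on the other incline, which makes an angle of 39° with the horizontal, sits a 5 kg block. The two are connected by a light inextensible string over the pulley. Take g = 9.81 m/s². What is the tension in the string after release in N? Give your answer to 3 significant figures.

Resolve each weight along its own incline: the 4.6 kg mass has component 4.6 × 9.81 × sin 30.26° = 22.738 N down its slope, and the 5 kg mass has 5 × 9.81 × sin 39° = 30.868 N down its slope.
The 5 kg side's 30.868 N exceeds the other side's 22.738 N, so that mass slides down and the 4.6 kg mass slides up. Taking that direction as positive, Newton's second law for the whole system gives 30.868 − 22.738 = (4.6 + 5) a, so a = 8.130 / 9.6 = 0.8469 m/s².
For the 4.6 kg mass (up-slope positive): T − 22.738 = 4.6 × 0.8469, so T = 26.634 N.

26.6 N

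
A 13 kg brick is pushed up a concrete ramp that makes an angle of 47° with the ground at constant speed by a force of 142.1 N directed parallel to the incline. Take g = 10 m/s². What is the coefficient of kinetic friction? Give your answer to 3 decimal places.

0.530

At constant speed ΣF = 0 along the incline. The applied 142.1 N acts up the slope; the weight component mg sin 47° = 95.076 N and kinetic friction μN both act down the slope.
So 142.1 = 95.076 + μ × 88.660, giving μ = (142.1 − 95.076) / 88.660 = 0.5304.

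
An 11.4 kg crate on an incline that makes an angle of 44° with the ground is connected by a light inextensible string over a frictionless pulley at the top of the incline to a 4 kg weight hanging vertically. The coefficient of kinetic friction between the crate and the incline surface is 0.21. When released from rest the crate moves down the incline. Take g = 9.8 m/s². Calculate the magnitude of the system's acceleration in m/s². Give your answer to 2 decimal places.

For the crate on the incline: the weight component along the slope is m₁g sin 44° = 11.4 × 9.8 × 0.6947 = 77.612 N and the normal force is N = m₁g cos 44° = 80.365 N.
Kinetic friction opposes the crate's motion down the incline: f = μN = 0.21 × 80.365 = 16.877 N acting up the slope.
Newton's second law for the crate (down-slope positive): 77.612 − 16.877 − T = 11.4 a. For the hanging weight (upward positive): T − 4 × 9.8 = 4 a.
Adding the two equations eliminates T: 21.535 = 15.4 a, so a = 1.3984 m/s².

1.40 m/s²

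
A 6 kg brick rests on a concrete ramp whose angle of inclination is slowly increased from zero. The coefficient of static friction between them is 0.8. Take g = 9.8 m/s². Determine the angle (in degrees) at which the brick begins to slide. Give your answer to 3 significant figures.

38.7°

At the threshold of sliding, static friction is at its maximum μ_s N and exactly balances the weight component along the incline: mg sin θ = μ_s mg cos θ.
Hence tan θ = μ_s = 0.8, so θ = arctan(0.8) = 38.6598°.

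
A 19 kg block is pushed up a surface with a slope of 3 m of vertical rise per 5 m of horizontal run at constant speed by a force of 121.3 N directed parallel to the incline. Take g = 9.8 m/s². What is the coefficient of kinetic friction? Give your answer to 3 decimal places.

0.160

At constant speed ΣF = 0 along the incline. The applied 121.3 N acts up the slope; the weight component mg sin 30.96° = 95.799 N and kinetic friction μN both act down the slope.
So 121.3 = 95.799 + μ × 159.665, giving μ = (121.3 − 95.799) / 159.665 = 0.1597.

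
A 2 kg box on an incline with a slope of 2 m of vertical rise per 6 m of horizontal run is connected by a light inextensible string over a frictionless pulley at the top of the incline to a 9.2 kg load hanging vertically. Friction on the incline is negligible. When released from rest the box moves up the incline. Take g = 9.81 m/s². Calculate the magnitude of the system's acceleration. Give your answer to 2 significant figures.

7.5 m/s²

For the box on the incline: the weight component along the slope is m₁g sin 18.43° = 2 × 9.81 × 0.3162 = 6.204 N and the normal force is N = m₁g cos 18.43° = 18.613 N.
Newton's second law for the box (up-slope positive): T − 6.204 = 2 a. For the hanging load (downward positive): 9.2 × 9.81 − T = 9.2 a.
Adding the two equations eliminates T: 84.048 = 11.2 a, so a = 7.5043 m/s².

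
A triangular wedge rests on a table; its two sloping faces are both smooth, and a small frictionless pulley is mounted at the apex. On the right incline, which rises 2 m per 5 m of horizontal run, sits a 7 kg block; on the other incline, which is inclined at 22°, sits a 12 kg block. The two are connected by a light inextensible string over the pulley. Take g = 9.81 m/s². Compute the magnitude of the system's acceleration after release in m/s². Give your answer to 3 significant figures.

0.979 m/s²

Resolve each weight along its own incline: the 7 kg mass has component 7 × 9.81 × sin 21.80° = 25.503 N down its slope, and the 12 kg mass has 12 × 9.81 × sin 22° = 44.099 N down its slope.
The 12 kg side's 44.099 N exceeds the other side's 25.503 N, so that mass slides down and the 7 kg mass slides up. Taking that direction as positive, Newton's second law for the whole system gives 44.099 − 25.503 = (7 + 12) a, so a = 18.596 / 19 = 0.9787 m/s².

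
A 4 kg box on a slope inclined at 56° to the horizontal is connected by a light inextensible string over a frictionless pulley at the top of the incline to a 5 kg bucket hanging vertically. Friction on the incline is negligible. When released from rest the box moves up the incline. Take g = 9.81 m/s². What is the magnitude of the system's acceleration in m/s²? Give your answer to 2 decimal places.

For the box on the incline: the weight component along the slope is m₁g sin 56° = 4 × 9.81 × 0.8290 = 32.530 N and the normal force is N = m₁g cos 56° = 21.943 N.
Newton's second law for the box (up-slope positive): T − 32.530 = 4 a. For the hanging bucket (downward positive): 5 × 9.81 − T = 5 a.
Adding the two equations eliminates T: 16.520 = 9 a, so a = 1.8356 m/s².

1.84 m/s²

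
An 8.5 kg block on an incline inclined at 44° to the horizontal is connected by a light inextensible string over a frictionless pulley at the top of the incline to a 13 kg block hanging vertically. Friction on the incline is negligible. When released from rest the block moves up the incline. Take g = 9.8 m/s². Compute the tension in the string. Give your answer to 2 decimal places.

For the block on the incline: the weight component along the slope is m₁g sin 44° = 8.5 × 9.8 × 0.6947 = 57.869 N and the normal force is N = m₁g cos 44° = 59.921 N.
Newton's second law for the block (up-slope positive): T − 57.869 = 8.5 a. For the hanging block (downward positive): 13 × 9.8 − T = 13 a.
Adding the two equations eliminates T: 69.531 = 21.5 a, so a = 3.2340 m/s².
Then from the hanging block's equation, T = 13 × (9.8 − 3.2340) = 85.358 N.

85.36 N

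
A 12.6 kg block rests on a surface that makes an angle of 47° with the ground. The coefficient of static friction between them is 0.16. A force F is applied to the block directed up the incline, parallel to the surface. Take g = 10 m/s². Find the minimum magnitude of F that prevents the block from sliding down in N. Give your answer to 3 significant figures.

78.4 N

The normal force is N = mg cos 47° = 85.932 N. With F at its minimum the block is on the verge of sliding down, so static friction is at its maximum μ_s N = 0.16 × 85.932 = 13.749 N and acts up the slope.
Equilibrium along the incline: F + μ_s N = mg sin 47°, so F = 92.151 − 13.749 = 78.402 N.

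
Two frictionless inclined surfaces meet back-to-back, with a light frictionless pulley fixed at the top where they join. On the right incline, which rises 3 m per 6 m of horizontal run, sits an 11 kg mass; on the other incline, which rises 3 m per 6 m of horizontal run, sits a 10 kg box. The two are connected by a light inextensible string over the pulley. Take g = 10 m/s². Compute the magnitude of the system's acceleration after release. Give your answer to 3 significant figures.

Resolve each weight along its own incline: the 11 kg mass has component 11 × 10 × sin 26.57° = 49.193 N down its slope, and the 10 kg mass has 10 × 10 × sin 26.57° = 44.721 N down its slope.
The 11 kg side's 49.193 N exceeds the other side's 44.721 N, so that mass slides down and the 10 kg mass slides up. Taking that direction as positive, Newton's second law for the whole system gives 49.193 − 44.721 = (11 + 10) a, so a = 4.472 / 21 = 0.2130 m/s².

0.213 m/s²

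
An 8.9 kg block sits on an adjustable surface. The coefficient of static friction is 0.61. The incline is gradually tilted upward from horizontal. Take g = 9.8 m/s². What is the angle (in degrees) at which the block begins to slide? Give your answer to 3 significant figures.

31.4°

At the threshold of sliding, static friction is at its maximum μ_s N and exactly balances the weight component along the incline: mg sin θ = μ_s mg cos θ.
Hence tan θ = μ_s = 0.61, so θ = arctan(0.61) = 31.3832°.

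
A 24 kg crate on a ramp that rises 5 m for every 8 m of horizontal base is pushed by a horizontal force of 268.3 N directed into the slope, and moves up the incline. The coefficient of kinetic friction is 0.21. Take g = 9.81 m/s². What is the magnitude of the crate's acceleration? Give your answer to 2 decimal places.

1.29 m/s²

The horizontal push has components F cos 32.01° = 268.3 × 0.8480 = 227.518 N up the incline and F sin 32.01° = 268.3 × 0.5300 = 142.199 N pressing into the surface.
The normal force is therefore N = mg cos 32.01° + F sin 32.01° = 199.653 + 142.199 = 341.852 N, and kinetic friction down the slope is μN = 0.21 × 341.852 = 71.789 N.
Along the incline: F cos 32.01° − mg sin 32.01° − μN = ma, so 227.518 − 124.783 − 71.789 = 24 a, giving a = 1.2894 m/s².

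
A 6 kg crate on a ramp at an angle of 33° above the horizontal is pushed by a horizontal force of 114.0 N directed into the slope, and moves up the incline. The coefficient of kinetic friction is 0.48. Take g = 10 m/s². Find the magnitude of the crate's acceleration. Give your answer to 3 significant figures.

The horizontal push has components F cos 33° = 114.0 × 0.8387 = 95.612 N up the incline and F sin 33° = 114.0 × 0.5446 = 62.084 N pressing into the surface.
The normal force is therefore N = mg cos 33° + F sin 33° = 50.322 + 62.084 = 112.406 N, and kinetic friction down the slope is μN = 0.48 × 112.406 = 53.955 N.
Along the incline: F cos 33° − mg sin 33° − μN = ma, so 95.612 − 32.676 − 53.955 = 6 a, giving a = 1.4968 m/s².

1.50 m/s²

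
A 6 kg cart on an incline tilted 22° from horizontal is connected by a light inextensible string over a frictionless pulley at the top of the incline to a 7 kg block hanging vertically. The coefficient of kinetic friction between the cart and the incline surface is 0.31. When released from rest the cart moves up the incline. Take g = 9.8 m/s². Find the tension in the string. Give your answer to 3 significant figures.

52.6 N

For the cart on the incline: the weight component along the slope is m₁g sin 22° = 6 × 9.8 × 0.3746 = 22.026 N and the normal force is N = m₁g cos 22° = 54.518 N.
Kinetic friction opposes the cart's motion up the incline: f = μN = 0.31 × 54.518 = 16.901 N acting down the slope.
Newton's second law for the cart (up-slope positive): T − 22.026 − 16.901 = 6 a. For the hanging block (downward positive): 7 × 9.8 − T = 7 a.
Adding the two equations eliminates T: 29.673 = 13 a, so a = 2.2825 m/s².
Then from the hanging block's equation, T = 7 × (9.8 − 2.2825) = 52.623 N.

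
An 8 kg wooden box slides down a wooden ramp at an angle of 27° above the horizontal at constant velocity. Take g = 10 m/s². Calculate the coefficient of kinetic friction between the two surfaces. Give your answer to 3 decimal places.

0.510

At constant velocity the net force along the incline is zero: mg sin 27° = μ mg cos 27°.
So μ = tan 27° = 0.4540 / 0.8910 = 0.5095.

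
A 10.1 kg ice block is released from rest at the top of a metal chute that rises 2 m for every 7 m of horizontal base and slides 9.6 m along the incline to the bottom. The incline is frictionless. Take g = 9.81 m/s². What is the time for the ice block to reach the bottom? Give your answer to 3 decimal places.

The weight component along the incline is mg sin 15.95° = 27.220 N and the normal force is N = mg cos 15.95° = 95.269 N.
With no friction, a = g sin 15.95° = 2.6950 m/s².
Starting from rest, L = ½at², so t = √(2L/a) = √(2 × 9.6 / 2.6950) = 2.6691 s.

2.669 s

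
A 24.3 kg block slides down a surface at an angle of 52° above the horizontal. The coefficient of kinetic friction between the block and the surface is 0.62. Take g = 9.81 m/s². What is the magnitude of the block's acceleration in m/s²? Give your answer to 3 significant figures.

Resolving the weight along the incline: the component pulling the block down the slope is mg sin 52° = 24.3 × 9.81 × 0.7880 = 187.846 N, and the normal force is N = mg cos 52° = 24.3 × 9.81 × 0.6157 = 146.772 N.
Kinetic friction acts up the slope with magnitude f = μN = 0.62 × 146.772 = 90.999 N.
Net force along the incline is 187.846 − 90.999 = 96.847 N, so a = 96.847 / 24.3 = 3.9855 m/s².

3.99 m/s²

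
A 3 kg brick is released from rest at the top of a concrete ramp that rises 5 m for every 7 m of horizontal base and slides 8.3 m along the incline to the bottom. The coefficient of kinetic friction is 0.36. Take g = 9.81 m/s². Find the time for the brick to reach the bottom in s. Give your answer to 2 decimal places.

2.42 s

The weight component along the incline is mg sin 35.54° = 17.106 N and the normal force is N = mg cos 35.54° = 23.948 N.
Friction up the slope is f = μN = 0.36 × 23.948 = 8.621 N, so the net downslope force is 17.106 − 8.621 = 8.485 N and a = 8.485 / 3 = 2.8283 m/s².
Starting from rest, L = ½at², so t = √(2L/a) = √(2 × 8.3 / 2.8283) = 2.4227 s.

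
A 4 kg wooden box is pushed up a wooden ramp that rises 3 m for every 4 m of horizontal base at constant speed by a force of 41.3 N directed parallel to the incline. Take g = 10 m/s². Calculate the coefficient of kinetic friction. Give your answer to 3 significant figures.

At constant speed ΣF = 0 along the incline. The applied 41.3 N acts up the slope; the weight component mg sin 36.87° = 24.000 N and kinetic friction μN both act down the slope.
So 41.3 = 24.000 + μ × 32.000, giving μ = (41.3 − 24.000) / 32.000 = 0.5406.

0.541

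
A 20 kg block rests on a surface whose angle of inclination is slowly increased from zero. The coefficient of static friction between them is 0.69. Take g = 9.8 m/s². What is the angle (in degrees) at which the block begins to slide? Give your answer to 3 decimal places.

34.606°

At the threshold of sliding, static friction is at its maximum μ_s N and exactly balances the weight component along the incline: mg sin θ = μ_s mg cos θ.
Hence tan θ = μ_s = 0.69, so θ = arctan(0.69) = 34.6057°.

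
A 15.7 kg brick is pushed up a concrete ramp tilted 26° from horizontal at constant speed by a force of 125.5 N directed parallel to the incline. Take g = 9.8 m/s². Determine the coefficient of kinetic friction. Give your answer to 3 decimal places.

At constant speed ΣF = 0 along the incline. The applied 125.5 N acts up the slope; the weight component mg sin 26° = 67.448 N and kinetic friction μN both act down the slope.
So 125.5 = 67.448 + μ × 138.288, giving μ = (125.5 − 67.448) / 138.288 = 0.4198.

0.420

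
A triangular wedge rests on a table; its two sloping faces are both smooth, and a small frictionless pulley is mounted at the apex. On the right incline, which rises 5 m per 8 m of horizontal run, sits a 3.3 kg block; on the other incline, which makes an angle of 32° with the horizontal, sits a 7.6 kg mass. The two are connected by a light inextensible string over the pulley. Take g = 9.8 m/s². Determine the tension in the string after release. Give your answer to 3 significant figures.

Resolve each weight along its own incline: the 3.3 kg mass has component 3.3 × 9.8 × sin 32.01° = 17.140 N down its slope, and the 7.6 kg mass has 7.6 × 9.8 × sin 32° = 39.468 N down its slope.
The 7.6 kg side's 39.468 N exceeds the other side's 17.140 N, so that mass slides down and the 3.3 kg mass slides up. Taking that direction as positive, Newton's second law for the whole system gives 39.468 − 17.140 = (3.3 + 7.6) a, so a = 22.328 / 10.9 = 2.0484 m/s².
For the 3.3 kg mass (up-slope positive): T − 17.140 = 3.3 × 2.0484, so T = 23.900 N.

23.9 N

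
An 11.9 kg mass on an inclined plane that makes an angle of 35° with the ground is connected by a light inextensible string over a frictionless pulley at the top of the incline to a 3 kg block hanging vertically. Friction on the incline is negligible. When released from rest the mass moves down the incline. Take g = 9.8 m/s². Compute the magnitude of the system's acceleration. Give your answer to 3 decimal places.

For the mass on the incline: the weight component along the slope is m₁g sin 35° = 11.9 × 9.8 × 0.5736 = 66.893 N and the normal force is N = m₁g cos 35° = 95.530 N.
Newton's second law for the mass (down-slope positive): 66.893 − T = 11.9 a. For the hanging block (upward positive): T − 3 × 9.8 = 3 a.
Adding the two equations eliminates T: 37.493 = 14.9 a, so a = 2.5163 m/s².

2.516 m/s²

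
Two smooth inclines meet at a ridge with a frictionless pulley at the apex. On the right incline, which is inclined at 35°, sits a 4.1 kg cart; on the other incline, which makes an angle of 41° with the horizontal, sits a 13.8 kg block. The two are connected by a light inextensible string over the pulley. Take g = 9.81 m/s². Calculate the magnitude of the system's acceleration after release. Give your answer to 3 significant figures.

3.67 m/s²

Resolve each weight along its own incline: the 4.1 kg mass has component 4.1 × 9.81 × sin 35° = 23.070 N down its slope, and the 13.8 kg mass has 13.8 × 9.81 × sin 41° = 88.816 N down its slope.
The 13.8 kg side's 88.816 N exceeds the other side's 23.070 N, so that mass slides down and the 4.1 kg mass slides up. Taking that direction as positive, Newton's second law for the whole system gives 88.816 − 23.070 = (4.1 + 13.8) a, so a = 65.746 / 17.9 = 3.6730 m/s².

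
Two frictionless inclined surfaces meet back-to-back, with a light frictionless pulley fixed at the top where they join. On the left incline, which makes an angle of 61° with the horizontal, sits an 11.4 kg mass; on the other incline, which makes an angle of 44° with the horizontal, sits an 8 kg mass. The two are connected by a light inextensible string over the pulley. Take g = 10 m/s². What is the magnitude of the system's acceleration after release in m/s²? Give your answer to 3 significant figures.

2.27 m/s²

Resolve each weight along its own incline: the 11.4 kg mass has component 11.4 × 10 × sin 61° = 99.707 N down its slope, and the 8 kg mass has 8 × 10 × sin 44° = 55.573 N down its slope.
The 11.4 kg side's 99.707 N exceeds the other side's 55.573 N, so that mass slides down and the 8 kg mass slides up. Taking that direction as positive, Newton's second law for the whole system gives 99.707 − 55.573 = (11.4 + 8) a, so a = 44.134 / 19.4 = 2.2749 m/s².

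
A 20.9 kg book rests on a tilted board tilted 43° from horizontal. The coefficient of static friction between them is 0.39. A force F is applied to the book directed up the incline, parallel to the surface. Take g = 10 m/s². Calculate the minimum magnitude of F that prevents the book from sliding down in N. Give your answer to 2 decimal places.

82.93 N

The normal force is N = mg cos 43° = 152.853 N. With F at its minimum the book is on the verge of sliding down, so static friction is at its maximum μ_s N = 0.39 × 152.853 = 59.613 N and acts up the slope.
Equilibrium along the incline: F + μ_s N = mg sin 43°, so F = 142.538 − 59.613 = 82.925 N.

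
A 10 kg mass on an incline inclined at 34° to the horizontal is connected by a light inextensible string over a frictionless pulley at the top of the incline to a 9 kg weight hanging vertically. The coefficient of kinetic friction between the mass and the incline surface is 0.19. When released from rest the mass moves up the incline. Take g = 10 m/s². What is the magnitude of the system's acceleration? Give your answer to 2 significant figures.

For the mass on the incline: the weight component along the slope is m₁g sin 34° = 10 × 10 × 0.5592 = 55.920 N and the normal force is N = m₁g cos 34° = 82.904 N.
Kinetic friction opposes the mass's motion up the incline: f = μN = 0.19 × 82.904 = 15.752 N acting down the slope.
Newton's second law for the mass (up-slope positive): T − 55.920 − 15.752 = 10 a. For the hanging weight (downward positive): 9 × 10 − T = 9 a.
Adding the two equations eliminates T: 18.328 = 19 a, so a = 0.9646 m/s².

0.96 m/s²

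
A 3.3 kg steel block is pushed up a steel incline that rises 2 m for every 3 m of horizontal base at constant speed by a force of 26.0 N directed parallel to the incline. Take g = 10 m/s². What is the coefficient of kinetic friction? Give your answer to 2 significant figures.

0.28

At constant speed ΣF = 0 along the incline. The applied 26.0 N acts up the slope; the weight component mg sin 33.69° = 18.305 N and kinetic friction μN both act down the slope.
So 26.0 = 18.305 + μ × 27.458, giving μ = (26.0 − 18.305) / 27.458 = 0.2802.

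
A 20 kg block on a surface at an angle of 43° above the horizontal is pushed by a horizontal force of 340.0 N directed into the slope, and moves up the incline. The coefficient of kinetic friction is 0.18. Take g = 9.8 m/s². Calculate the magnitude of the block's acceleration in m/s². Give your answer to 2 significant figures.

2.4 m/s²

The horizontal push has components F cos 43° = 340.0 × 0.7314 = 248.676 N up the incline and F sin 43° = 340.0 × 0.6820 = 231.880 N pressing into the surface.
The normal force is therefore N = mg cos 43° + F sin 43° = 143.354 + 231.880 = 375.234 N, and kinetic friction down the slope is μN = 0.18 × 375.234 = 67.542 N.
Along the incline: F cos 43° − mg sin 43° − μN = ma, so 248.676 − 133.672 − 67.542 = 20 a, giving a = 2.3731 m/s².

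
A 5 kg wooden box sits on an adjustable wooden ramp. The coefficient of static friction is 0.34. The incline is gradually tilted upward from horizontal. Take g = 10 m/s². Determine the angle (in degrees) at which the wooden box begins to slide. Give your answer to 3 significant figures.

18.8°

At the threshold of sliding, static friction is at its maximum μ_s N and exactly balances the weight component along the incline: mg sin θ = μ_s mg cos θ.
Hence tan θ = μ_s = 0.34, so θ = arctan(0.34) = 18.7780°.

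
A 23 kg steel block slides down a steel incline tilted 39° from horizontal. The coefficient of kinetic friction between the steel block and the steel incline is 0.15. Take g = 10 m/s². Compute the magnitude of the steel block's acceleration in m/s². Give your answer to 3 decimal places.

Resolving the weight along the incline: the component pulling the steel block down the slope is mg sin 39° = 23 × 10 × 0.6293 = 144.739 N, and the normal force is N = mg cos 39° = 23 × 10 × 0.7771 = 178.733 N.
Kinetic friction acts up the slope with magnitude f = μN = 0.15 × 178.733 = 26.810 N.
Net force along the incline is 144.739 − 26.810 = 117.929 N, so a = 117.929 / 23 = 5.1273 m/s².

5.127 m/s²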